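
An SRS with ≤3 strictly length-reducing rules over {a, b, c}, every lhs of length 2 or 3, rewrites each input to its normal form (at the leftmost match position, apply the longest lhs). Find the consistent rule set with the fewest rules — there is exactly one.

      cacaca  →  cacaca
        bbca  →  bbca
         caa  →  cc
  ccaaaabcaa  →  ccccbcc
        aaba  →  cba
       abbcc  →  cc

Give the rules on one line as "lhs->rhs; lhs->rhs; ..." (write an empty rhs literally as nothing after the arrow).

aa->c; abb->

  | cacaca
  | bbca
  | caa => cc
  | ccaaaabcaa => cccaabcaa => ccccbcaa => ccccbcc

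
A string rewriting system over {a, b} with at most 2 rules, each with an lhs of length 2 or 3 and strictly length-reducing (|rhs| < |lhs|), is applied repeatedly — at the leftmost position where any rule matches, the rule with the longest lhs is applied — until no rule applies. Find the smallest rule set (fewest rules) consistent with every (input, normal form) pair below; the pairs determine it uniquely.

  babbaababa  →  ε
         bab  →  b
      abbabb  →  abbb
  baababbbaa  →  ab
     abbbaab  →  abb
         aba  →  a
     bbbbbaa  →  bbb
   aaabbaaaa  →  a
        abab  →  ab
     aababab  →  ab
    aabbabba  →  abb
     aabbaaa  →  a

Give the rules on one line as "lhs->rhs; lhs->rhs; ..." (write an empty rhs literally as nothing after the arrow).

  | babbaababa => bbaababa => bababa => baba => ba => ε
  | bab => b
  | abbabb => abbb
  | baababbbaa => ababbbaa => abbbaa => abba => ab

aa->a; ba->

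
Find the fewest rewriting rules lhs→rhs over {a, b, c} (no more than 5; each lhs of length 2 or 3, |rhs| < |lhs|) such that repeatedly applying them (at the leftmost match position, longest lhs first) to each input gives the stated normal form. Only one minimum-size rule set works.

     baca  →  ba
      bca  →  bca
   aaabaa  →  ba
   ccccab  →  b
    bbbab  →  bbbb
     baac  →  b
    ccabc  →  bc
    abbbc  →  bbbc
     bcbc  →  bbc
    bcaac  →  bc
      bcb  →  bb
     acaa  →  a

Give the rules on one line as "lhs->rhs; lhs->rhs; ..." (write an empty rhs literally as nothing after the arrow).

  | baca => ba
  | bca
  | aaabaa => aabaa => abaa => baa => ba
  | ccccab => ccccb => cccb => ccb => cb => b

aa->a; ab->b; ac->; cb->b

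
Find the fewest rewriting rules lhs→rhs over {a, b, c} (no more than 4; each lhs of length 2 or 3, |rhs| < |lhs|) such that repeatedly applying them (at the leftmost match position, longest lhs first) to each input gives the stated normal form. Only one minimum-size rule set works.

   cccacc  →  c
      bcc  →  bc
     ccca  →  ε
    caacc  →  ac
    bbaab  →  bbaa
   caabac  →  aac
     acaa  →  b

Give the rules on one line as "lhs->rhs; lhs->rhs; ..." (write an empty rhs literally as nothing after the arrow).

ab->a; aca->bc; ca->; cc->c

  | cccacc => ccacc => cacc => cc => c
  | bcc => bc
  | ccca => cca => ca => ε
  | caacc => acc => ac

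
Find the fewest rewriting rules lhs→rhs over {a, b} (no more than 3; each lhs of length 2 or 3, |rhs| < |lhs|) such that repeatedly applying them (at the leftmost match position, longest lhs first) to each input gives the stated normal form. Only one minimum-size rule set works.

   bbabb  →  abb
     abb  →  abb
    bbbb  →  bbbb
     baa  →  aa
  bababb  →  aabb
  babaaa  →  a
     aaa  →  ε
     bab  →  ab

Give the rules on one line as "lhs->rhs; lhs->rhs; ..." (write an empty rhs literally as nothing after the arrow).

aaa->; ba->a

  | bbabb => babb => abb
  | abb
  | bbbb
  | baa => aa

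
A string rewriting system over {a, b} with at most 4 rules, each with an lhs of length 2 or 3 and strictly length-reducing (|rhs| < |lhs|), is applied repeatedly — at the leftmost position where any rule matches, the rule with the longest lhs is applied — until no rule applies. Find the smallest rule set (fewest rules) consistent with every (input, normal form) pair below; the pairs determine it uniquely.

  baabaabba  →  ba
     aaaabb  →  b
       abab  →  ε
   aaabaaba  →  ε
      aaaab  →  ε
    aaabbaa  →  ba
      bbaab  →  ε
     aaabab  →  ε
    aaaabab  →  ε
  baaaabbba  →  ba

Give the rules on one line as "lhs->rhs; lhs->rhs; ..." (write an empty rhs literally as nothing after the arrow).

  | baabaabba => babaabba => bbabba => abba => ba
  | aaaabb => aaabb => aabb => abb => b
  | abab => bb => ε
  | aaabaaba => aabaaba => abaaba => baba => bb => ε

aa->a; ab->; aba->b; bb->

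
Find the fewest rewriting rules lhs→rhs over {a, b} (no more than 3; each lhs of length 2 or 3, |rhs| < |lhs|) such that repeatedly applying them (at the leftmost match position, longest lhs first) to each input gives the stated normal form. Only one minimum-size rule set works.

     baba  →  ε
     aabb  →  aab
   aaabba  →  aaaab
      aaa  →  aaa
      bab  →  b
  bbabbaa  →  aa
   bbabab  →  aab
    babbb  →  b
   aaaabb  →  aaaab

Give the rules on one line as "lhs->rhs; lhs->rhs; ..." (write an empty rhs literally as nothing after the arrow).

ba->; bb->b; bba->ab

  | baba => ba => ε
  | aabb => aab
  | aaabba => aaaab
  | aaa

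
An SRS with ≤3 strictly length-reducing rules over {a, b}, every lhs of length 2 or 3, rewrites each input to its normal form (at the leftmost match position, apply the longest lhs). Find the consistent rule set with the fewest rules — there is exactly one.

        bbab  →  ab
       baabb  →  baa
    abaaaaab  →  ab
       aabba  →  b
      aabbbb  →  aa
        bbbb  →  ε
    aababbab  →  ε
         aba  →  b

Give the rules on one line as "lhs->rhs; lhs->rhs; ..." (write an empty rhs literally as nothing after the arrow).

  | bbab => ab
  | baabb => baa
  | abaaaaab => baaaab => bbab => ab
  | aabba => aaa => b

aaa->b; aba->b; bb->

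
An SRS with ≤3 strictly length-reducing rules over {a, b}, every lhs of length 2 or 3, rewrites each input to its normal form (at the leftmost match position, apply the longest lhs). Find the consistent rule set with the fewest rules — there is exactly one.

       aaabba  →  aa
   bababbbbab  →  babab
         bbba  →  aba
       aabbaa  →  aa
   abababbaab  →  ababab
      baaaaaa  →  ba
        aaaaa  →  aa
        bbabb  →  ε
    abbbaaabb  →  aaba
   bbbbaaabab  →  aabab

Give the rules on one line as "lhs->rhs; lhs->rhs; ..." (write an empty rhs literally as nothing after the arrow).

  | aaabba => bba => aa
  | bababbbbab => babaabbab => bababbab => babaaab => babaab => babab
  | bbba => aba
  | aabbaa => aaaaa => aa

aaa->; baa->ba; bb->a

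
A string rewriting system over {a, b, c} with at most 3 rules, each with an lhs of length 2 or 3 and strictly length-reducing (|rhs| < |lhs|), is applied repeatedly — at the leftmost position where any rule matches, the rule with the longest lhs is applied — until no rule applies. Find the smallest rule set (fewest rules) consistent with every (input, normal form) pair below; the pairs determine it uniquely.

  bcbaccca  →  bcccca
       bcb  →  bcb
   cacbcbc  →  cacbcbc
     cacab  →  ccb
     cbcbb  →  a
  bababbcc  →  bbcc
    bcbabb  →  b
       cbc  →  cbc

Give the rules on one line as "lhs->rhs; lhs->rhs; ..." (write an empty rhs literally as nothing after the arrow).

aca->c; ba->; cbb->ba

  | bcbaccca => bcccca
  | bcb
  | cacbcbc
  | cacab => ccb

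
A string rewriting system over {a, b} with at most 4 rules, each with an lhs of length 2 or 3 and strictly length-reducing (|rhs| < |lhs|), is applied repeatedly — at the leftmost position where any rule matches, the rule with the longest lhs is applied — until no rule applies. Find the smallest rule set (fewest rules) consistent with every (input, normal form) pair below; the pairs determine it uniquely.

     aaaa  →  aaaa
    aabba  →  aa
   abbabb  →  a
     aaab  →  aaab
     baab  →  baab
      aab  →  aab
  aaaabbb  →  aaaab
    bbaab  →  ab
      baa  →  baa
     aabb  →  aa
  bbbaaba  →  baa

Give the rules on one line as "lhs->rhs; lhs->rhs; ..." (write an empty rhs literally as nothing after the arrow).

aba->a; bb->; bba->

  | aaaa
  | aabba => aa
  | abbabb => abb => a
  | aaab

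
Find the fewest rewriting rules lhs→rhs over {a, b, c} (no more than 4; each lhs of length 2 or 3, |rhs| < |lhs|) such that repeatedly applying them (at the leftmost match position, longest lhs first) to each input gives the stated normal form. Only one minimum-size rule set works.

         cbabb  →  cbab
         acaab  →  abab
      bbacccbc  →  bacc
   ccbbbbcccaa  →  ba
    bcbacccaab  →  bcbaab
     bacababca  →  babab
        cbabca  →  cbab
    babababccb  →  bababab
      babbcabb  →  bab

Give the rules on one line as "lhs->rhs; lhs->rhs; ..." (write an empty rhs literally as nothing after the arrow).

bb->b; ca->b; ccb->

  | cbabb => cbab
  | acaab => abab
  | bbacccbc => bacccbc => bacc
  | ccbbbbcccaa => bbbcccaa => bbcccaa => bcccaa => bccba => ba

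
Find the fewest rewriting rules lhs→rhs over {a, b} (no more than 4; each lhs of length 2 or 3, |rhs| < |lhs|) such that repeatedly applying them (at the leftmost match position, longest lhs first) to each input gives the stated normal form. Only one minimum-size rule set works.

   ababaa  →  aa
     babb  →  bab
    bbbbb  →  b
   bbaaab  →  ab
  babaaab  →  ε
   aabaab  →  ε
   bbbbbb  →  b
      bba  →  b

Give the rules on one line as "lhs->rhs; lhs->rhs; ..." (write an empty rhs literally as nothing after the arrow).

aab->; baa->a; bb->b; bba->b

  | ababaa => abaa => aa
  | babb => bab
  | bbbbb => bbbb => bbb => bb => b
  | bbaaab => baab => ab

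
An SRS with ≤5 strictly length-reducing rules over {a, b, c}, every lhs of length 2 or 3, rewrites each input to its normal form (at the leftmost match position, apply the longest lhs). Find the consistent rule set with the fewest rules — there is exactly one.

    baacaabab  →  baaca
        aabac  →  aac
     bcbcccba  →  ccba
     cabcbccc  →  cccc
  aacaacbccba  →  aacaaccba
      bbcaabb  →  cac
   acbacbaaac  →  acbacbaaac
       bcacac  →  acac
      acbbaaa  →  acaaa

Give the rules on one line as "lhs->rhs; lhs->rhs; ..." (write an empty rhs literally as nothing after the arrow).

  | baacaabab => baacaab => baaca
  | aabac => aac
  | bcbcccba => bcccba => ccba
  | cabcbccc => ccbccc => cccc

ab->; abb->c; bb->; bc->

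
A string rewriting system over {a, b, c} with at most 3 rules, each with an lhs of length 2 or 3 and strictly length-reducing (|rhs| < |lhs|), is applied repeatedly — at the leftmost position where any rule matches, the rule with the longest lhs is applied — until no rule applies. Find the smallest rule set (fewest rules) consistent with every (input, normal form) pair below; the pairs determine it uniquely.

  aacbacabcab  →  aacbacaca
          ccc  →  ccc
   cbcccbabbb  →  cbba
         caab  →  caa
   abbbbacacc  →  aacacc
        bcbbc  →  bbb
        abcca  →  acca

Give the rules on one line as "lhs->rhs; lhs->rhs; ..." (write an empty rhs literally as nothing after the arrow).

ab->a; bc->b

  | aacbacabcab => aacbacacab => aacbacaca
  | ccc
  | cbcccbabbb => cbccbabbb => cbcbabbb => cbbabbb => cbbabb => cbbab => cbba
  | caab => caa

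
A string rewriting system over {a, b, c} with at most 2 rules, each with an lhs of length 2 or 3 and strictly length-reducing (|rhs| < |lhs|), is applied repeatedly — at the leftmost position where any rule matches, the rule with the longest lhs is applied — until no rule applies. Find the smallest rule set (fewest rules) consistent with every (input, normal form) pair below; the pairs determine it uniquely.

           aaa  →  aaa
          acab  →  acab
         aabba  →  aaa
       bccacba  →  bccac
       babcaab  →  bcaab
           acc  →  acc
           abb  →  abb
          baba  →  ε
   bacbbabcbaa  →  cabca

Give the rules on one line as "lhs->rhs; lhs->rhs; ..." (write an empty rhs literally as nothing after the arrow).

ba->; bba->a

  | aaa
  | acab
  | aabba => aaa
  | bccacba => bccac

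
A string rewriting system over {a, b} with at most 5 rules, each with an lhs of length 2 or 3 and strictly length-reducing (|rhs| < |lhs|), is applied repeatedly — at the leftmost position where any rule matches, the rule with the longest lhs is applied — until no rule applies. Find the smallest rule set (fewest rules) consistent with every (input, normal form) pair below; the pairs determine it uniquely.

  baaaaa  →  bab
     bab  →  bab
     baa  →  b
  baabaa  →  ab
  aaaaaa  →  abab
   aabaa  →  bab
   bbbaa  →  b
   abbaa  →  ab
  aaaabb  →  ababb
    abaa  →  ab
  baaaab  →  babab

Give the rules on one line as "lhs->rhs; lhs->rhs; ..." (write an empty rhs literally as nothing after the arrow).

aa->; aaa->ab; aab->ba; bba->a

  | baaaaa => babaa => bab
  | bab
  | baa => b
  | baabaa => bbaaa => aaa => ab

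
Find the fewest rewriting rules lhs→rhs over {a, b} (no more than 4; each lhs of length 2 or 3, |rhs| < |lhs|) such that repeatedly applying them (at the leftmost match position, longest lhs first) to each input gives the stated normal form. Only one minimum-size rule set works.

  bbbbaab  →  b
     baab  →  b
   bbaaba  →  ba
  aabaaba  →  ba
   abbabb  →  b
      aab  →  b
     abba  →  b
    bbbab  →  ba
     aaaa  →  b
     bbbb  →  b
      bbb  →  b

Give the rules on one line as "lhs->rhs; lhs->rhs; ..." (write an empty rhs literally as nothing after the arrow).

  | bbbbaab => bbbaab => bbaab => baab => bbb => bb => b
  | baab => bbb => bb => b
  | bbaaba => baaba => bbba => bba => ba
  | aabaaba => bbaaba => baaba => bbba => bba => ba

aa->b; ab->a; bb->b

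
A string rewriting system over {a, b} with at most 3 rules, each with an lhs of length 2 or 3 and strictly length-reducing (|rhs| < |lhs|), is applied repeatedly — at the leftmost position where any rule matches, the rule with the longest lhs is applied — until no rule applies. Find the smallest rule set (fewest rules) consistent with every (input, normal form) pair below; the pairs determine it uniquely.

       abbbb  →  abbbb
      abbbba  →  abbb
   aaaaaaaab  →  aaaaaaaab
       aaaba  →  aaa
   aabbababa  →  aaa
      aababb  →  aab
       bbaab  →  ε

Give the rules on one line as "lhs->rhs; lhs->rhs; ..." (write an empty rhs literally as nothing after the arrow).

ba->; bab->

  | abbbb
  | abbbba => abbb
  | aaaaaaaab
  | aaaba => aaa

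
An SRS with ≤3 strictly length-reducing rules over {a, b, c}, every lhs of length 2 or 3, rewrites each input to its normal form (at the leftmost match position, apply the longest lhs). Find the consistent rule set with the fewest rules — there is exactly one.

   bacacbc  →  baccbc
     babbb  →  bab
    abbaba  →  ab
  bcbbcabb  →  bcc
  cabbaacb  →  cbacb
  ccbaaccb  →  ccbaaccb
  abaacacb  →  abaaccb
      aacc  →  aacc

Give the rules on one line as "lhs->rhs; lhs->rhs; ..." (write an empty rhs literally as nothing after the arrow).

bb->; bba->b; ca->c

  | bacacbc => baccbc
  | babbb => bab
  | abbaba => abba => ab
  | bcbbcabb => bccabb => bccbb => bcc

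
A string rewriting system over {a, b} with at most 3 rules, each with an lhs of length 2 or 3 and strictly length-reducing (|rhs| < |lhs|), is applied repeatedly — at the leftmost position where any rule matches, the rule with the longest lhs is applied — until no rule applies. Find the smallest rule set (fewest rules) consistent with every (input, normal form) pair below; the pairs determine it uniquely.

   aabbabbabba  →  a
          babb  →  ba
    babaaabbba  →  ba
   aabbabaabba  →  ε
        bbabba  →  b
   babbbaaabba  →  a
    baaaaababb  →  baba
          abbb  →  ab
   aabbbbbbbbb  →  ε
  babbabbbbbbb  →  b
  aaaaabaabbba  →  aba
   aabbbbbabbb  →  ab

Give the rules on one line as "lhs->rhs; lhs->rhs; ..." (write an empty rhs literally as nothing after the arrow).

aa->b; bb->

  | aabbabbabba => bbbabbabba => babbabba => baabba => bbbba => bba => a
  | babb => ba
  | babaaabbba => babbabbba => baabbba => bbbbba => bbba => ba
  | aabbabaabba => bbbabaabba => babaabba => babbbba => babba => baa => bb => ε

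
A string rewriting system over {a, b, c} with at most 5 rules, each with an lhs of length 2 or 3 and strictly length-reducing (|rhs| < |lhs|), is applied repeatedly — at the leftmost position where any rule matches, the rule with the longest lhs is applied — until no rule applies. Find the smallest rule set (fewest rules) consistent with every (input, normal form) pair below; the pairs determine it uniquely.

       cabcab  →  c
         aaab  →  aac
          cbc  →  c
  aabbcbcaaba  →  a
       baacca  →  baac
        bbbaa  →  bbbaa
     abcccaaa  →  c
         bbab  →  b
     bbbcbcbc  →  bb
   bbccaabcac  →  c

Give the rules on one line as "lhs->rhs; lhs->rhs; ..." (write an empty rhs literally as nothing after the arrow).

  | cabcab => bcab => ab => c
  | aaab => aac
  | cbc => c
  | aabbcbcaaba => acbcbcaaba => acbcaaba => acaaba => aaba => aca => a

ab->c; bc->; ca->; cac->ab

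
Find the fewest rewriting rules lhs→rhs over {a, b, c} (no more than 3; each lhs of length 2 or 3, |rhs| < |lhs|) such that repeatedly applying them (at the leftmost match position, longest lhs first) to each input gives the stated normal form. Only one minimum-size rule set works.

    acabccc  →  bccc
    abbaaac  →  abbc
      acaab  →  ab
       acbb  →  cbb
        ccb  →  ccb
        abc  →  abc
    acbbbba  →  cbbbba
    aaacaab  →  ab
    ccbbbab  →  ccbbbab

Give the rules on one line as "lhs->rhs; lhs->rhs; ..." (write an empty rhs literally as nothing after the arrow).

ac->c; ca->

  | acabccc => cabccc => bccc
  | abbaaac => abbaac => abbac => abbc
  | acaab => caab => ab
  | acbb => cbb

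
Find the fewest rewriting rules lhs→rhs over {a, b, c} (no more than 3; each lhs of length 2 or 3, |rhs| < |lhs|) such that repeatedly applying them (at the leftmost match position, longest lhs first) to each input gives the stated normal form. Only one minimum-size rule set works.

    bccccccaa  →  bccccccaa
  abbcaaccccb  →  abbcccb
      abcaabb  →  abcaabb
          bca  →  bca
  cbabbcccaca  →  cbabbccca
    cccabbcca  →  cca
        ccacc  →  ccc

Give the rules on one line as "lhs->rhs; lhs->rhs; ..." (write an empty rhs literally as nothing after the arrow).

  | bccccccaa
  | abbcaaccccb => abbcacccb => abbcccb
  | abcaabb
  | bca

ac->; cab->a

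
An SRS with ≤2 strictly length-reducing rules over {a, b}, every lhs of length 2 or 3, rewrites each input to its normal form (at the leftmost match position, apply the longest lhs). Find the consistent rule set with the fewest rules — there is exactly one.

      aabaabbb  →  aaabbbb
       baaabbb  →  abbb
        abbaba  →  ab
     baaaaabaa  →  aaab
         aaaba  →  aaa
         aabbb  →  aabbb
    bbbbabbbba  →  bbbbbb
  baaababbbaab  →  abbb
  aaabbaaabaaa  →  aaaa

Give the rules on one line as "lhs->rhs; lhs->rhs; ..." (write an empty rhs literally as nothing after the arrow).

ba->; baa->ab

  | aabaabbb => aaabbbb
  | baaabbb => ababbb => abbb
  | abbaba => abba => ab
  | baaaaabaa => abaaabaa => aababaa => aabaa => aaab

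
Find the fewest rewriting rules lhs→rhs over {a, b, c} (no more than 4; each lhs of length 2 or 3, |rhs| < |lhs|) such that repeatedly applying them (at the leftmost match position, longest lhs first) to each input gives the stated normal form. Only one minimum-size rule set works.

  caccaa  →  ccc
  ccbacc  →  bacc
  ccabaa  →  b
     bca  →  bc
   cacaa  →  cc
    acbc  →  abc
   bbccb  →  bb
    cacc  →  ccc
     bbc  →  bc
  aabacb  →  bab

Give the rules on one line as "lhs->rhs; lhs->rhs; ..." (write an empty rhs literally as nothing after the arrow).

  | caccaa => cccaa => ccca => ccc
  | ccbacc => cbacc => bacc
  | ccabaa => ccbaa => cbaa => baa => b
  | bca => bc

aa->; bbc->bc; ca->c; cb->b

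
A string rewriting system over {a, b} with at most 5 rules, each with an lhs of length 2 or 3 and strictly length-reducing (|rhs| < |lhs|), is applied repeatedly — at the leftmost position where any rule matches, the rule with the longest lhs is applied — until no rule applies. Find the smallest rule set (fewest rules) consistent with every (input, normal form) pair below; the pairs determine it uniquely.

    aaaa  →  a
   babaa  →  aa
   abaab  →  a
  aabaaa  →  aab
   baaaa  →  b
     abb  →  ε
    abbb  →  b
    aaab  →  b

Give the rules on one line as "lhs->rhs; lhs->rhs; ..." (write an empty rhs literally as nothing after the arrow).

aaa->; abb->; ba->b; bab->

  | aaaa => a
  | babaa => aa
  | abaab => abab => a
  | aabaaa => aabaa => aaba => aab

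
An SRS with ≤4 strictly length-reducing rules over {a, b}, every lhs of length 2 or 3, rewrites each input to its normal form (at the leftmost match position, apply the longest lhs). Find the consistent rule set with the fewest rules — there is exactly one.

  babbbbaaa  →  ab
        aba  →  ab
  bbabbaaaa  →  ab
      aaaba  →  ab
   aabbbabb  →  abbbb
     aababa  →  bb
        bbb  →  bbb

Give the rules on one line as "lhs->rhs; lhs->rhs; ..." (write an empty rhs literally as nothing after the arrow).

  | babbbbaaa => bbbbbaaa => bbbabaa => babbaa => bbbaa => baba => bba => ab
  | aba => ab
  | bbabbaaaa => abbbaaaa => ababaaa => abbaaa => aabaa => bbaa => aba => ab
  | aaaba => baba => bba => ab

aa->b; ba->b; bba->ab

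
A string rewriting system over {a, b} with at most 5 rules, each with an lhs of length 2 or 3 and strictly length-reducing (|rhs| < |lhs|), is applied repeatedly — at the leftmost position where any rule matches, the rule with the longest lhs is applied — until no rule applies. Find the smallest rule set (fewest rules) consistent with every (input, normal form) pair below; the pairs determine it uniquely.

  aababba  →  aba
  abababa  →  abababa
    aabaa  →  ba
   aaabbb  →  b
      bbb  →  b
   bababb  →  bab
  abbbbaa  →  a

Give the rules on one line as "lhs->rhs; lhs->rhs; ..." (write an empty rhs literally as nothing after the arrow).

  | aababba => baabba => bbaba => aba
  | abababa
  | aabaa => baaa => baa => ba
  | aaabbb => aabbb => babb => b

aa->a; aab->ba; abb->; bb->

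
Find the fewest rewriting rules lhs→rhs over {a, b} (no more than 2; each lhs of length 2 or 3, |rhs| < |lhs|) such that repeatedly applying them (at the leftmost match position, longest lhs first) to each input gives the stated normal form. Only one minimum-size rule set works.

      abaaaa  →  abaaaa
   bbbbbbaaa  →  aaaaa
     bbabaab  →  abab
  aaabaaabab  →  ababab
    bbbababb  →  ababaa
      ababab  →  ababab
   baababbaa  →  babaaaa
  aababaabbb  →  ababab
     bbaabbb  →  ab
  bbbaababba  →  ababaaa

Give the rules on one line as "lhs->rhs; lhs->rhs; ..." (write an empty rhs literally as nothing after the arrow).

aab->ab; bb->a

  | abaaaa
  | bbbbbbaaa => abbbbaaa => aabbaaa => abbaaa => aaaaa
  | bbabaab => aabaab => abaab => abab
  | aaabaaabab => aabaaabab => abaaabab => abaabab => ababab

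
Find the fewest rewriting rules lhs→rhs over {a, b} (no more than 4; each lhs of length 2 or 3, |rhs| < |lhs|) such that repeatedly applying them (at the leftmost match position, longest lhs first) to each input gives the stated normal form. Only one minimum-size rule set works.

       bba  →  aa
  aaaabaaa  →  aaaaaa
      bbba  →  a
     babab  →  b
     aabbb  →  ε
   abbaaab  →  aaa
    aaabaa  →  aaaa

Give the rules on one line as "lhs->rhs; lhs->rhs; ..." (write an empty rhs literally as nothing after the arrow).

ab->; abb->bb; bb->a

  | bba => aa
  | aaaabaaa => aaaaaa
  | bbba => aba => a
  | babab => bab => b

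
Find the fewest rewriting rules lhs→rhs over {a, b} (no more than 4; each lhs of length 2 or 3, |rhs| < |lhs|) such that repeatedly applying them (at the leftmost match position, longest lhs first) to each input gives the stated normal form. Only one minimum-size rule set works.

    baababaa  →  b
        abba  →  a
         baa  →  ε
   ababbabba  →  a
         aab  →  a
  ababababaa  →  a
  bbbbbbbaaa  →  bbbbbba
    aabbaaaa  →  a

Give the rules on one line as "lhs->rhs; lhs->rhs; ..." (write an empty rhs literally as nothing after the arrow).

  | baababaa => babaa => bbaa => b
  | abba => aba => aa => a
  | baa => ε
  | ababbabba => aabbabba => abbabba => ababba => aabba => abba => aba => aa => a

aa->a; ab->a; baa->; bab->bb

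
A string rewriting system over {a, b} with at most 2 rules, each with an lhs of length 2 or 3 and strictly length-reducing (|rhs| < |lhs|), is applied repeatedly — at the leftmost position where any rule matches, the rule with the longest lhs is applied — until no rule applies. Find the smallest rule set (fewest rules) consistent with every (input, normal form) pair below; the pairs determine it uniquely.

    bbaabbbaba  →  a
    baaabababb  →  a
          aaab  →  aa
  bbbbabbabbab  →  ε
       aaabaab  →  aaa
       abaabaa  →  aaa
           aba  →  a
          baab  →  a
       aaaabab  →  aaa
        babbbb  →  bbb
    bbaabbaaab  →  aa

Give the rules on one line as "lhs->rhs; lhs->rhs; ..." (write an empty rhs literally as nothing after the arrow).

  | bbaabbbaba => baabbbaba => aabbbaba => abbaba => baba => aba => a
  | baaabababb => aaabababb => aaababb => aaabb => aab => a
  | aaab => aa
  | bbbbabbabbab => bbbabbabbab => bbabbabbab => babbabbab => abbabbab => babbab => abbab => bab => ab => ε

ab->; ba->a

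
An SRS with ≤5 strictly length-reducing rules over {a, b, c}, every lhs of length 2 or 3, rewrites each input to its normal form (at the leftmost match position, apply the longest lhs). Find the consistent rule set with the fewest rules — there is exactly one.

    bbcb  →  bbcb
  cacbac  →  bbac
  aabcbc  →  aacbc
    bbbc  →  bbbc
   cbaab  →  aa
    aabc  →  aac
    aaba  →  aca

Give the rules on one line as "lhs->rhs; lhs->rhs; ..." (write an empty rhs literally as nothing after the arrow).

  | bbcb
  | cacbac => bbac
  | aabcbc => aacbc
  | bbbc

ab->a; aba->ca; cac->b; cba->a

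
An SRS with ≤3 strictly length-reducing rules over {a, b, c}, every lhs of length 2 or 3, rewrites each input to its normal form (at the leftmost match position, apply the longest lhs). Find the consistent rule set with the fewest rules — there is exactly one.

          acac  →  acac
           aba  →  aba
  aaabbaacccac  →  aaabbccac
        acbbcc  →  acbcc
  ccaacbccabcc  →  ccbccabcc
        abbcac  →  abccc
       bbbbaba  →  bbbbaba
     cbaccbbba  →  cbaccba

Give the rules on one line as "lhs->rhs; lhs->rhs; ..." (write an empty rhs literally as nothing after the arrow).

  | acac
  | aba
  | aaabbaacccac => aaabbccac
  | acbbcc => acbcc

aac->; bca->cc; cbb->cb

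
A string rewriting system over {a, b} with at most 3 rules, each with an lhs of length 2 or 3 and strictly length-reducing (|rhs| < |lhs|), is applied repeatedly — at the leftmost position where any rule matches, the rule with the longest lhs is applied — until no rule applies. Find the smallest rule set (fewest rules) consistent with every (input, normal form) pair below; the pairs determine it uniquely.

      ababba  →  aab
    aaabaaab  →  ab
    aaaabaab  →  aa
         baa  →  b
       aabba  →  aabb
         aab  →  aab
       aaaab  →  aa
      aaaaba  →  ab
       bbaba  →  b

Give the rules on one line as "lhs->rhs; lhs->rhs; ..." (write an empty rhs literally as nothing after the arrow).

  | ababba => aaba => aab
  | aaabaaab => abbaaab => abbaab => abbab => aba => ab
  | aaaabaab => ababaab => aaaab => abab => aa
  | baa => ba => b

aaa->ab; ba->b; bab->a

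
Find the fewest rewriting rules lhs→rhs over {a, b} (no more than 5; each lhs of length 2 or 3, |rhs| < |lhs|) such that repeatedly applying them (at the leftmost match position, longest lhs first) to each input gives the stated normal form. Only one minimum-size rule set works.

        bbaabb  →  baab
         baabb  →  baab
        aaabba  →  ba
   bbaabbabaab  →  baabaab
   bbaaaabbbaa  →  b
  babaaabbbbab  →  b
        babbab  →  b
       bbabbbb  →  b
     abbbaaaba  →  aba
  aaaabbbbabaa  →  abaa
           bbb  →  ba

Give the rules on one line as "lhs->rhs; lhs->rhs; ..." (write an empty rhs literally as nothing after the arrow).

  | bbaabb => baabb => baab
  | baabb => baab
  | aaabba => bba => ba
  | bbaabbabaab => baabbabaab => baababaab => baabaab

aaa->; bab->b; bb->b; bbb->ba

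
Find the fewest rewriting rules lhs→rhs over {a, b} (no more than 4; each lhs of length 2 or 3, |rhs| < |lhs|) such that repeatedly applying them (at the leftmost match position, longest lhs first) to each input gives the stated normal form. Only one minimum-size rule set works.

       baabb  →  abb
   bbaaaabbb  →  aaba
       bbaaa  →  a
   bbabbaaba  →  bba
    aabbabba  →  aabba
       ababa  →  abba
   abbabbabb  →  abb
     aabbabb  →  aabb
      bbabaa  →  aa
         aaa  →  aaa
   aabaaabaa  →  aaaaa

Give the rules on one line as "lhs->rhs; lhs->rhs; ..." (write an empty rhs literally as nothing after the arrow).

baa->a; bab->bb; bbb->ba

  | baabb => abb
  | bbaaaabbb => baaabbb => aabbb => aaba
  | bbaaa => baa => a
  | bbabbaaba => bbbbaaba => babaaba => bbaaba => baba => bba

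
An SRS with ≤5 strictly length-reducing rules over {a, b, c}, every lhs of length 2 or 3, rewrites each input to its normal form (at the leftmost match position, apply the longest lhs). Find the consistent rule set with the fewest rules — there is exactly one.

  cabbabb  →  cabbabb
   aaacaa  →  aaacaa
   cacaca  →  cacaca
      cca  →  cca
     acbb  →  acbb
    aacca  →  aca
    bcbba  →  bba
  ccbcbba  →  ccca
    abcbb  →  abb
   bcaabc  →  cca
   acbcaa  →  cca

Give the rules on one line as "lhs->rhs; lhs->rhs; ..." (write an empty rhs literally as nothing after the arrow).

  | cabbabb
  | aaacaa
  | cacaca
  | cca

acc->c; bc->; bca->cc; ccb->cc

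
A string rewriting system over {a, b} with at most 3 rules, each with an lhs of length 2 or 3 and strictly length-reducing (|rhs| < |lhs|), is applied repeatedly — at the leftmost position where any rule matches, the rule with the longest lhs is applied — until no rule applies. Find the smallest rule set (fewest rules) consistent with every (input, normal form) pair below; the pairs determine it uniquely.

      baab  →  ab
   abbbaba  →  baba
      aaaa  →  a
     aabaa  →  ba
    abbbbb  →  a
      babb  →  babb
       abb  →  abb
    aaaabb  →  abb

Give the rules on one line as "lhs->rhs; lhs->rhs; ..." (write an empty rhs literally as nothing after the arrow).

aa->b; baa->a; bbb->a

  | baab => ab
  | abbbaba => aaaba => baba
  | aaaa => baa => a
  | aabaa => bbaa => ba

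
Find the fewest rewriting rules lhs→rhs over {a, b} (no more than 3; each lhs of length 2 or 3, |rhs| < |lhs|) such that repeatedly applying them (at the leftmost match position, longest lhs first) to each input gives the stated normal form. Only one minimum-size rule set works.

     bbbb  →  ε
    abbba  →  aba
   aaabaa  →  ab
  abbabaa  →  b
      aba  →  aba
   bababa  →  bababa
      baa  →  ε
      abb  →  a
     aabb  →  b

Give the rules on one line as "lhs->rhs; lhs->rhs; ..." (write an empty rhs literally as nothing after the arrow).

aa->b; aaa->ab; bb->

  | bbbb => bb => ε
  | abbba => aba
  | aaabaa => abbaa => aaa => ab
  | abbabaa => aabaa => bbaa => aa => b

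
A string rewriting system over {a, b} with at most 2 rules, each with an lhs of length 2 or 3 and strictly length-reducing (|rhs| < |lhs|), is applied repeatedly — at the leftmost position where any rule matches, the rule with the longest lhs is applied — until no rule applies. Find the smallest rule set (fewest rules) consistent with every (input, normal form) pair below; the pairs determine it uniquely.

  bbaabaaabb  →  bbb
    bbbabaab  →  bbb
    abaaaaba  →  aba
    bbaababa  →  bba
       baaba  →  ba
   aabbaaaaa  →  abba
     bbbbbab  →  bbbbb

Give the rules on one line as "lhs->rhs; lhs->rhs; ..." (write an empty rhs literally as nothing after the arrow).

aa->a; bab->b

  | bbaabaaabb => bbabaaabb => bbaaabb => bbaabb => bbabb => bbb
  | bbbabaab => bbbaab => bbbab => bbb
  | abaaaaba => abaaaba => abaaba => ababa => aba
  | bbaababa => bbababa => bbaba => bba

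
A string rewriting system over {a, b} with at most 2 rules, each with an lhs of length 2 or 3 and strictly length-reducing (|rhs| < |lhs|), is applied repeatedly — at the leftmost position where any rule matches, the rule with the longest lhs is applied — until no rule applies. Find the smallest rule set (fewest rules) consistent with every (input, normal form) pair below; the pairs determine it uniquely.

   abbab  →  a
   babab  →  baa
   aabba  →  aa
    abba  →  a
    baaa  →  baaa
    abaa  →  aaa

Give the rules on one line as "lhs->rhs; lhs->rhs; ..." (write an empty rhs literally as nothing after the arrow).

  | abbab => ab => a
  | babab => baab => baa
  | aabba => aa
  | abba => a

ab->a; abb->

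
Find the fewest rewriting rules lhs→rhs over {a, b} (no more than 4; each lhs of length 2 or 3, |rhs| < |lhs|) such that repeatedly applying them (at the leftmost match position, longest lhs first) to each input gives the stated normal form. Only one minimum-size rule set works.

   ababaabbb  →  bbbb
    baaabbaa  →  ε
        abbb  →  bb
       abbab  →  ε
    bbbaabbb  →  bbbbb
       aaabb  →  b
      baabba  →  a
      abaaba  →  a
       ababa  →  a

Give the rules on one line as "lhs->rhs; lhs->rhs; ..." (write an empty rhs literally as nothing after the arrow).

aa->b; ab->; ba->a; baa->

  | ababaabbb => abaabbb => aabbb => bbbb
  | baaabbaa => abbaa => baa => ε
  | abbb => bb
  | abbab => bab => ab => ε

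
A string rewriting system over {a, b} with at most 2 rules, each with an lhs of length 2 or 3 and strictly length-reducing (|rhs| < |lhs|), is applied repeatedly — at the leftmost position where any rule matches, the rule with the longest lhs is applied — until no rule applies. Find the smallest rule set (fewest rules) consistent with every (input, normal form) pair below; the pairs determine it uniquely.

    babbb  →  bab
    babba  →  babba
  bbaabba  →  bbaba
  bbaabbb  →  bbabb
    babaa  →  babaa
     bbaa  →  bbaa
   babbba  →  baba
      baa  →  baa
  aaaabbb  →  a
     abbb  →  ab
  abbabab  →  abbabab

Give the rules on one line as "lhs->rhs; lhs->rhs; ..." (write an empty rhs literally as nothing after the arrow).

aab->a; bbb->b

  | babbb => bab
  | babba
  | bbaabba => bbaba
  | bbaabbb => bbabb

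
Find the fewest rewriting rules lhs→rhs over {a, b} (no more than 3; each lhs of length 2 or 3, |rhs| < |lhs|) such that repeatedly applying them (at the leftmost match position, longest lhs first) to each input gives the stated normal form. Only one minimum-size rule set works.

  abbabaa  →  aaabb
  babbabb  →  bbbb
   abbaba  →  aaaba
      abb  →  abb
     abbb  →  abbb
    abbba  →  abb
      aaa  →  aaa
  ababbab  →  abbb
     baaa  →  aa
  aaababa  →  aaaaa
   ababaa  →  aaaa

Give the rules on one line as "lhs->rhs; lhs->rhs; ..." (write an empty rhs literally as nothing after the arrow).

  | abbabaa => aaabaa => aaabb
  | babbabb => bbbabb => baabb => bbbb
  | abbaba => aaaba
  | abb

baa->bb; bab->bb; bba->aa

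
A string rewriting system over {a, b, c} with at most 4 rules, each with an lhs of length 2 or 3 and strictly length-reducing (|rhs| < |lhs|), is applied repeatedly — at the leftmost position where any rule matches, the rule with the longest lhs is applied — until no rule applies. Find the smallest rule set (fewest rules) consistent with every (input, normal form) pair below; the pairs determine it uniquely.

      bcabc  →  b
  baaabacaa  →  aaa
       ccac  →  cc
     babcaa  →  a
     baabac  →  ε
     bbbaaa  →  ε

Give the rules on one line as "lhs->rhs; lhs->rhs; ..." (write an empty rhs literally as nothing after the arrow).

ac->; ba->; bc->b

  | bcabc => babc => bc => b
  | baaabacaa => aabacaa => aacaa => aaa
  | ccac => cc
  | babcaa => bcaa => baa => a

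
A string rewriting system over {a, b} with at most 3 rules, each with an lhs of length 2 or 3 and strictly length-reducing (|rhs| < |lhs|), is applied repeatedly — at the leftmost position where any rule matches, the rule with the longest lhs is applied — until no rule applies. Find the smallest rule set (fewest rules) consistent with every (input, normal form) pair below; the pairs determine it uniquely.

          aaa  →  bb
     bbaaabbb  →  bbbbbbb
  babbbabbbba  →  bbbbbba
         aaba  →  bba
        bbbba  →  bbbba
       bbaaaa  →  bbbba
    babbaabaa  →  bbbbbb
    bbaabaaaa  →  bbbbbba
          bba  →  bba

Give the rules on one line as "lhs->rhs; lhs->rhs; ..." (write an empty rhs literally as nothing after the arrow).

  | aaa => bb
  | bbaaabbb => bbbbbbb
  | babbbabbbba => bbababbbba => bbabbabba => bbbaabba => bbbbbba
  | aaba => bba

aa->b; aaa->bb; abb->ba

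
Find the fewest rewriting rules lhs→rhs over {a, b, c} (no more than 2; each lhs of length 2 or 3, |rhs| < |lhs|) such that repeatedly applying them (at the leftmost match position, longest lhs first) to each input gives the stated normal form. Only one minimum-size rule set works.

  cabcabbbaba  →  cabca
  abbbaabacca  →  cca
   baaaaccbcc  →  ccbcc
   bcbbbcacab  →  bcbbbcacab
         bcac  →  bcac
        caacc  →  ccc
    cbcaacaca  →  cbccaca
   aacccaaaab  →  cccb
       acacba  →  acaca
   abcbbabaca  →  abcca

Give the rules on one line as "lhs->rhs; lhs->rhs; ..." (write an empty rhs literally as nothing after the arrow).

  | cabcabbbaba => cabcabbaba => cabcababa => cabcaaba => cabcba => cabca
  | abbbaabacca => abbaabacca => abaabacca => aaabacca => abacca => aacca => cca
  | baaaaccbcc => aaaaccbcc => aaccbcc => ccbcc
  | bcbbbcacab

aa->; ba->a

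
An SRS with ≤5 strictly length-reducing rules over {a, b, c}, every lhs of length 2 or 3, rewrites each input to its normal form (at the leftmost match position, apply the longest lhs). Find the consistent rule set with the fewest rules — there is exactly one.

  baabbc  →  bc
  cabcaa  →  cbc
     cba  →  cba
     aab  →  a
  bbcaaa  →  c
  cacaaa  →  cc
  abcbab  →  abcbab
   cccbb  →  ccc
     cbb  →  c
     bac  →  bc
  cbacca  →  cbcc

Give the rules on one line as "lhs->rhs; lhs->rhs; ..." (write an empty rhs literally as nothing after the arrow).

aa->b; ac->c; bb->a; ca->c

  | baabbc => bbbbc => abbc => aac => bc
  | cabcaa => cbcaa => cbca => cbc
  | cba
  | aab => bb => a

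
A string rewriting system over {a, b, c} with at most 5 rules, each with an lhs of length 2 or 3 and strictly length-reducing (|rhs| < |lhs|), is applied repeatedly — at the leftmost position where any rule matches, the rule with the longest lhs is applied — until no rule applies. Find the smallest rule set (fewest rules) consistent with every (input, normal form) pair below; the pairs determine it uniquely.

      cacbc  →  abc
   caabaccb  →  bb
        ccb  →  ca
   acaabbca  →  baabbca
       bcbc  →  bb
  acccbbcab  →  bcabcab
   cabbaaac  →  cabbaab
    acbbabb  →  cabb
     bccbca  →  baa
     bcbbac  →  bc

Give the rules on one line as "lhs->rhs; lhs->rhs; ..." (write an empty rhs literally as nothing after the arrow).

  | cacbc => cbbc => abc
  | caabaccb => caccb => cbcb => acb => bb
  | ccb => ca
  | acaabbca => baabbca

aba->; ac->b; bbb->c; cb->a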